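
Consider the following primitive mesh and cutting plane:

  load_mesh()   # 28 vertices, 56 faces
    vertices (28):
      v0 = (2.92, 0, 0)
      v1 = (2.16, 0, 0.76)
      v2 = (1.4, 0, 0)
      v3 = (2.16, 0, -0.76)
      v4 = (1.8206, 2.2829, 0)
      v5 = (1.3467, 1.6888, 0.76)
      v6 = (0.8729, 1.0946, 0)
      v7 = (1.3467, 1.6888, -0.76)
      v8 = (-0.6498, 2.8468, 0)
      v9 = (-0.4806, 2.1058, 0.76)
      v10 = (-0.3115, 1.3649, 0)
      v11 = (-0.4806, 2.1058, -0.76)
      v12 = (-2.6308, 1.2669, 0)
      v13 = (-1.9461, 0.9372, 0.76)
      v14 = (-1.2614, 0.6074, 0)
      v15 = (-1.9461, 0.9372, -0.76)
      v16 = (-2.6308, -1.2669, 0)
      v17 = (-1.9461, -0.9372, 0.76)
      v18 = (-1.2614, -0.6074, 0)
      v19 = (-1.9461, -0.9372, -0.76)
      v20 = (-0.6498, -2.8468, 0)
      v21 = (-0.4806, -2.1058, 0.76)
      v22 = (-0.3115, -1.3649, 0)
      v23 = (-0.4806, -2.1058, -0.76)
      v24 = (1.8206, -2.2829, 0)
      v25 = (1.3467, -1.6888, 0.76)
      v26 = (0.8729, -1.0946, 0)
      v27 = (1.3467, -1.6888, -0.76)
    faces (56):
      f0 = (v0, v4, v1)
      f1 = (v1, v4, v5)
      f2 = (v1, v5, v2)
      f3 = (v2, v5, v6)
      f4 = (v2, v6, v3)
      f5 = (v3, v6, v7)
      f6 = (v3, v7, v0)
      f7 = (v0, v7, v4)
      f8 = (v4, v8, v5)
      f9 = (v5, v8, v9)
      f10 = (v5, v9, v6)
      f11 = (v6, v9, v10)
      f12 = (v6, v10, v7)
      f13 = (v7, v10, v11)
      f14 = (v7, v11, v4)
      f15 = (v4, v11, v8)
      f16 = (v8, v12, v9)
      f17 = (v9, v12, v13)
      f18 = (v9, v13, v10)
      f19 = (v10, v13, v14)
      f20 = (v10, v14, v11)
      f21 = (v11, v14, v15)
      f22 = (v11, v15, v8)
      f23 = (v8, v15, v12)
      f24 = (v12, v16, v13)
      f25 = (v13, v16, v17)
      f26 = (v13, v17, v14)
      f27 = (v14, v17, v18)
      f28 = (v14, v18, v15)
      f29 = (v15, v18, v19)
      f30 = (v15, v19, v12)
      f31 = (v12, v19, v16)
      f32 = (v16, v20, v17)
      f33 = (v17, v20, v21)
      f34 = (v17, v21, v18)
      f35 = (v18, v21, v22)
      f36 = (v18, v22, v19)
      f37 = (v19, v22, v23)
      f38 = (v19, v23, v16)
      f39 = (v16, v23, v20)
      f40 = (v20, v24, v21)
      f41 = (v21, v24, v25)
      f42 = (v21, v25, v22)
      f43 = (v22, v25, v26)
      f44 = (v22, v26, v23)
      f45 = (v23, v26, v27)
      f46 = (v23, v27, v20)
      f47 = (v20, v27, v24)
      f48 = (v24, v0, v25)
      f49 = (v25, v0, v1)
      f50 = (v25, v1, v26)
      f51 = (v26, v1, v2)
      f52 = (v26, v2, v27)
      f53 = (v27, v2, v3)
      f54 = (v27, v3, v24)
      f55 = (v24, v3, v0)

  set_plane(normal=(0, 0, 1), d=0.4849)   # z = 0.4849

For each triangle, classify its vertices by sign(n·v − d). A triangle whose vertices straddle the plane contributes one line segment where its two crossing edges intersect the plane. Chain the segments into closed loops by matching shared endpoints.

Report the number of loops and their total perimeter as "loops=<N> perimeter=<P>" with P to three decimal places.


Straddling triangles (28 of 56):
  (v0,v4,v1) [--+] → (2.03715, 0.82635, 0.4849)–(2.4351, 0, 0.4849)  len=0.9172
  (v1,v4,v5) [+-+] → (2.03715, 0.82635, 0.4849)–(1.51824, 1.90385, 0.4849)  len=1.1959
  (v1,v5,v2) [++-] → (1.36599, 1.0775, 0.4849)–(1.8849, 0, 0.4849)  len=1.1959
  (v2,v5,v6) [-+-] → (1.36599, 1.0775, 0.4849)–(1.1752, 1.47372, 0.4849)  len=0.4398
  (v4,v8,v5) [--+] → (0.62402, 2.10797, 0.4849)–(1.51824, 1.90385, 0.4849)  len=0.9172
  (v5,v8,v9) [+-+] → (0.62402, 2.10797, 0.4849)–(-0.541846, 2.37402, 0.4849)  len=1.1958
  (v5,v9,v6) [++-] → (0.00933138, 1.73977, 0.4849)–(1.1752, 1.47372, 0.4849)  len=1.1958
  (v6,v9,v10) [-+-] → (0.00933138, 1.73977, 0.4849)–(-0.41939, 1.83761, 0.4849)  len=0.4397
  (v8,v12,v9) [--+] → (-1.25892, 1.80214, 0.4849)–(-0.541846, 2.37402, 0.4849)  len=0.9172
  (v9,v12,v13) [+-+] → (-1.25892, 1.80214, 0.4849)–(-2.19394, 1.05654, 0.4849)  len=1.1959
  (v9,v13,v10) [++-] → (-1.35442, 1.09202, 0.4849)–(-0.41939, 1.83761, 0.4849)  len=1.1959
  (v10,v13,v14) [-+-] → (-1.35442, 1.09202, 0.4849)–(-1.69826, 0.817821, 0.4849)  len=0.4398
  (v12,v16,v13) [--+] → (-2.19394, 0.139374, 0.4849)–(-2.19394, 1.05654, 0.4849)  len=0.9172
  (v13,v16,v17) [+-+] → (-2.19394, 0.139374, 0.4849)–(-2.19394, -1.05654, 0.4849)  len=1.1959
  (v13,v17,v14) [++-] → (-1.69826, -0.378095, 0.4849)–(-1.69826, 0.817821, 0.4849)  len=1.1959
  (v14,v17,v18) [-+-] → (-1.69826, -0.378095, 0.4849)–(-1.69826, -0.817821, 0.4849)  len=0.4397
  (v16,v20,v17) [--+] → (-1.47687, -1.62842, 0.4849)–(-2.19394, -1.05654, 0.4849)  len=0.9172
  (v17,v20,v21) [+-+] → (-1.47687, -1.62842, 0.4849)–(-0.541846, -2.37402, 0.4849)  len=1.1959
  (v17,v21,v18) [++-] → (-0.763229, -1.56342, 0.4849)–(-1.69826, -0.817821, 0.4849)  len=1.1959
  (v18,v21,v22) [-+-] → (-0.763229, -1.56342, 0.4849)–(-0.41939, -1.83761, 0.4849)  len=0.4398
  (v20,v24,v21) [--+] → (0.352374, -2.16991, 0.4849)–(-0.541846, -2.37402, 0.4849)  len=0.9172
  (v21,v24,v25) [+-+] → (0.352374, -2.16991, 0.4849)–(1.51824, -1.90385, 0.4849)  len=1.1958
  (v21,v25,v22) [++-] → (0.746475, -1.57156, 0.4849)–(-0.41939, -1.83761, 0.4849)  len=1.1958
  (v22,v25,v26) [-+-] → (0.746475, -1.57156, 0.4849)–(1.1752, -1.47372, 0.4849)  len=0.4397
  (v24,v0,v25) [--+] → (1.91619, -1.0775, 0.4849)–(1.51824, -1.90385, 0.4849)  len=0.9172
  (v25,v0,v1) [+-+] → (1.91619, -1.0775, 0.4849)–(2.4351, 0, 0.4849)  len=1.1959
  (v25,v1,v26) [++-] → (1.6941, -0.396216, 0.4849)–(1.1752, -1.47372, 0.4849)  len=1.1959
  (v26,v1,v2) [-+-] → (1.6941, -0.396216, 0.4849)–(1.8849, 0, 0.4849)  len=0.4398

Chained into 2 loop(s):
  loop 1: 14 segments, perimeter = 14.7916
  loop 2: 14 segments, perimeter = 11.4496
Total perimeter = 26.241

loops=2 perimeter=26.241


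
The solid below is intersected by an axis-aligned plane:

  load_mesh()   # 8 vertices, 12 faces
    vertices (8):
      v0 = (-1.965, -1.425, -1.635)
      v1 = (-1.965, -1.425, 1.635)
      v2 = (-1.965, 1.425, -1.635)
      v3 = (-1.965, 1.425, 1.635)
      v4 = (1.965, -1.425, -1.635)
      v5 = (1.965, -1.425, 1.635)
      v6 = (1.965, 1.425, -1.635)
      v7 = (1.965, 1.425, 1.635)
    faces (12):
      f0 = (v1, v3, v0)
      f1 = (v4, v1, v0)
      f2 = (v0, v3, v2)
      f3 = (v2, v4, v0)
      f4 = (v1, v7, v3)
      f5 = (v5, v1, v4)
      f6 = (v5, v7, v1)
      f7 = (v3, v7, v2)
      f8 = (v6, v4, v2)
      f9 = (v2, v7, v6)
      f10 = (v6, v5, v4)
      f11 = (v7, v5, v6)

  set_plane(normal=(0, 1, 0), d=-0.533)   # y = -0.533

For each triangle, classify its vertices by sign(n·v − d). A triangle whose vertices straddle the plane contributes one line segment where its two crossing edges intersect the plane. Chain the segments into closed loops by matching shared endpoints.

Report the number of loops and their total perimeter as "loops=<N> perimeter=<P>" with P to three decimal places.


loops=1 perimeter=14.400

Straddling triangles (8 of 12):
  (v1,v3,v0) [-+-] → (-1.965, -0.533, 1.635)–(-1.965, -0.533, -0.611547)  len=2.2465
  (v0,v3,v2) [-++] → (-1.965, -0.533, -0.611547)–(-1.965, -0.533, -1.635)  len=1.0235
  (v2,v4,v0) [+--] → (0.734979, -0.533, -1.635)–(-1.965, -0.533, -1.635)  len=2.7000
  (v1,v7,v3) [-++] → (-0.734979, -0.533, 1.635)–(-1.965, -0.533, 1.635)  len=1.2300
  (v5,v7,v1) [-+-] → (1.965, -0.533, 1.635)–(-0.734979, -0.533, 1.635)  len=2.7000
  (v6,v4,v2) [+-+] → (1.965, -0.533, -1.635)–(0.734979, -0.533, -1.635)  len=1.2300
  (v6,v5,v4) [+--] → (1.965, -0.533, 0.611547)–(1.965, -0.533, -1.635)  len=2.2465
  (v7,v5,v6) [+-+] → (1.965, -0.533, 1.635)–(1.965, -0.533, 0.611547)  len=1.0235

Chained into 1 loop(s):
  loop 1: 8 segments, perimeter = 14.4000
Total perimeter = 14.400


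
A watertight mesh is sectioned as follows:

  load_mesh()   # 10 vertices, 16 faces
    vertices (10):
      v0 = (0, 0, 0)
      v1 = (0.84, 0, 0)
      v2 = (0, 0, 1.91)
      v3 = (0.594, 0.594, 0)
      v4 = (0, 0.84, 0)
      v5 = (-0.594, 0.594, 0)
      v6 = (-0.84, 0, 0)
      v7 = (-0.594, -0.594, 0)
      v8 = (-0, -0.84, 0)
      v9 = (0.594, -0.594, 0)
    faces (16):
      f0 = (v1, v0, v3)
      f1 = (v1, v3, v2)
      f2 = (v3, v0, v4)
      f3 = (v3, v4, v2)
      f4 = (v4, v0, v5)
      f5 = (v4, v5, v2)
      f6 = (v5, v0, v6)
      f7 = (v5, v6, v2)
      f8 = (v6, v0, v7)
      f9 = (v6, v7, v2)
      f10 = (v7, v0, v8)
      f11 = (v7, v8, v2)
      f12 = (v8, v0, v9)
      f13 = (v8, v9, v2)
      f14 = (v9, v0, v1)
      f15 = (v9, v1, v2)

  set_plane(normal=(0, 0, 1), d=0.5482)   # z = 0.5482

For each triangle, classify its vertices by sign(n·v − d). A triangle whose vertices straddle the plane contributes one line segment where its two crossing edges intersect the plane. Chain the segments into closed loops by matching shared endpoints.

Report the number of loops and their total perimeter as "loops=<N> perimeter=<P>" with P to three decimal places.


Straddling triangles (8 of 16):
  (v1,v3,v2) [--+] → (0.423513, 0.423513, 0.5482)–(0.598907, 0, 0.5482)  len=0.4584
  (v3,v4,v2) [--+] → (0, 0.598907, 0.5482)–(0.423513, 0.423513, 0.5482)  len=0.4584
  (v4,v5,v2) [--+] → (-0.423513, 0.423513, 0.5482)–(0, 0.598907, 0.5482)  len=0.4584
  (v5,v6,v2) [--+] → (-0.598907, 0, 0.5482)–(-0.423513, 0.423513, 0.5482)  len=0.4584
  (v6,v7,v2) [--+] → (-0.423513, -0.423513, 0.5482)–(-0.598907, 0, 0.5482)  len=0.4584
  (v7,v8,v2) [--+] → (0, -0.598907, 0.5482)–(-0.423513, -0.423513, 0.5482)  len=0.4584
  (v8,v9,v2) [--+] → (0.423513, -0.423513, 0.5482)–(0, -0.598907, 0.5482)  len=0.4584
  (v9,v1,v2) [--+] → (0.598907, 0, 0.5482)–(0.423513, -0.423513, 0.5482)  len=0.4584

Chained into 1 loop(s):
  loop 1: 8 segments, perimeter = 3.6672
Total perimeter = 3.667

loops=1 perimeter=3.667


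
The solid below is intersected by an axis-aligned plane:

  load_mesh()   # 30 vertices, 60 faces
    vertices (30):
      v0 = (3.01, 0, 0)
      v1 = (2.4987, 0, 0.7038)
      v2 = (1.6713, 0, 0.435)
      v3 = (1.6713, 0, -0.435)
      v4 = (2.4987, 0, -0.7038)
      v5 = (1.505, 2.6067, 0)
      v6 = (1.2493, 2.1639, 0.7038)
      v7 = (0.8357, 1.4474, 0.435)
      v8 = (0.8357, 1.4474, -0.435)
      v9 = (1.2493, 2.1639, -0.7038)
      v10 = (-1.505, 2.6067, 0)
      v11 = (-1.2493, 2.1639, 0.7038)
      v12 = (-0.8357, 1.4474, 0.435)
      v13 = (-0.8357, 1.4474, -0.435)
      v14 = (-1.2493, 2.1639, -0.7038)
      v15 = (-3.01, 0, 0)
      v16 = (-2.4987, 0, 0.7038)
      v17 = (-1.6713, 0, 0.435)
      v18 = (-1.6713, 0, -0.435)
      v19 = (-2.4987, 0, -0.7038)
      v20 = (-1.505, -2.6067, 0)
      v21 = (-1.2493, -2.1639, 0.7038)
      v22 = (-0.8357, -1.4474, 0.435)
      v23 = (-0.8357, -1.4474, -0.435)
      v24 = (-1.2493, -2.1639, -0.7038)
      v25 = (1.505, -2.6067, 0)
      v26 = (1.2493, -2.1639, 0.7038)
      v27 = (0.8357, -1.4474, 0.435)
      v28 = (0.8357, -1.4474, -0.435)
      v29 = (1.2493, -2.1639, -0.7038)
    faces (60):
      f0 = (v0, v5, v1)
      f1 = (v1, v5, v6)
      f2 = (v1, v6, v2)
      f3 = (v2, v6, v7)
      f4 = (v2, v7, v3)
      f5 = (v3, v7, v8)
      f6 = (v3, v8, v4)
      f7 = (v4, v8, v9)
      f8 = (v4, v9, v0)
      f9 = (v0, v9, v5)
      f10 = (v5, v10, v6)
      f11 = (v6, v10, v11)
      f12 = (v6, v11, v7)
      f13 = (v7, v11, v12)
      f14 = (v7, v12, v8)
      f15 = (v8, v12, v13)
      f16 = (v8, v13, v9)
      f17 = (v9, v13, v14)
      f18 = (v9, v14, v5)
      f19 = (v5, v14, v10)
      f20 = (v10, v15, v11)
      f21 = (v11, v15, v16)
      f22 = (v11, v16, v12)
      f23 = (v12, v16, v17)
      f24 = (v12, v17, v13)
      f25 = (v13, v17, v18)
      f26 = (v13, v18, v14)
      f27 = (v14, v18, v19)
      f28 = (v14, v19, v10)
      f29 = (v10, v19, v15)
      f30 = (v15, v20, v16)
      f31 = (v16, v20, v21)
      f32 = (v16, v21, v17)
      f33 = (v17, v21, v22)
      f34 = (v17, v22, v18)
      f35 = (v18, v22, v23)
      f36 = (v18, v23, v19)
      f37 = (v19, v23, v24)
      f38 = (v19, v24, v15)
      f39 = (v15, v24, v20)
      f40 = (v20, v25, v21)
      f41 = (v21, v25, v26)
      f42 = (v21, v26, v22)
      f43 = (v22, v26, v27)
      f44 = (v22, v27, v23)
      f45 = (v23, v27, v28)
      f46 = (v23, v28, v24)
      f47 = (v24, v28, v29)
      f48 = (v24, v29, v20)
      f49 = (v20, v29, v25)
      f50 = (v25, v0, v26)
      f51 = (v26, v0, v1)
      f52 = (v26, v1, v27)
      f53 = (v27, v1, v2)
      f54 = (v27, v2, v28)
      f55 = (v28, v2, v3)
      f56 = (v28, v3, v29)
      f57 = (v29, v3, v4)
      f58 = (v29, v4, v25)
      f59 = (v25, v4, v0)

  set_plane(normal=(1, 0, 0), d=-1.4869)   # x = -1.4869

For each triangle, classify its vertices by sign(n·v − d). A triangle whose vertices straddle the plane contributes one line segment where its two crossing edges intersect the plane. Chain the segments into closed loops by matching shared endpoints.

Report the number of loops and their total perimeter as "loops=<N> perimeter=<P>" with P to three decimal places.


loops=2 perimeter=12.012

Straddling triangles (24 of 60):
  (v5,v10,v6) [+-+] → (-1.4869, 2.6067, 0)–(-1.4869, 2.60379, 0.00462505)  len=0.0055
  (v6,v10,v11) [+-+] → (-1.4869, 2.60379, 0.00462505)–(-1.4869, 2.57536, 0.0498192)  len=0.0534
  (v5,v14,v10) [++-] → (-1.4869, 2.57536, -0.0498192)–(-1.4869, 2.6067, 0)  len=0.0589
  (v10,v15,v11) [--+] → (-1.4869, 1.87189, 0.608825)–(-1.4869, 2.57536, 0.0498192)  len=0.8985
  (v11,v15,v16) [+--] → (-1.4869, 1.87189, 0.608825)–(-1.4869, 1.75239, 0.7038)  len=0.1526
  (v11,v16,v12) [+-+] → (-1.4869, 1.75239, 0.7038)–(-1.4869, 0.880625, 0.540257)  len=0.8870
  (v12,v16,v17) [+--] → (-1.4869, 0.880625, 0.540257)–(-1.4869, 0.319412, 0.435)  len=0.5710
  (v12,v17,v13) [+-+] → (-1.4869, 0.319412, 0.435)–(-1.4869, 0.319412, 0.243009)  len=0.1920
  (v13,v17,v18) [+--] → (-1.4869, 0.319412, 0.243009)–(-1.4869, 0.319412, -0.435)  len=0.6780
  (v13,v18,v14) [+-+] → (-1.4869, 0.319412, -0.435)–(-1.4869, 0.945553, -0.552457)  len=0.6371
  (v14,v18,v19) [+--] → (-1.4869, 0.945553, -0.552457)–(-1.4869, 1.75239, -0.7038)  len=0.8209
  (v14,v19,v10) [+--] → (-1.4869, 1.75239, -0.7038)–(-1.4869, 2.57536, -0.0498192)  len=1.0512
  (v16,v20,v21) [--+] → (-1.4869, -2.57536, 0.0498192)–(-1.4869, -1.75239, 0.7038)  len=1.0512
  (v16,v21,v17) [-+-] → (-1.4869, -1.75239, 0.7038)–(-1.4869, -0.945553, 0.552457)  len=0.8209
  (v17,v21,v22) [-++] → (-1.4869, -0.945553, 0.552457)–(-1.4869, -0.319412, 0.435)  len=0.6371
  (v17,v22,v18) [-+-] → (-1.4869, -0.319412, 0.435)–(-1.4869, -0.319412, -0.243009)  len=0.6780
  (v18,v22,v23) [-++] → (-1.4869, -0.319412, -0.243009)–(-1.4869, -0.319412, -0.435)  len=0.1920
  (v18,v23,v19) [-+-] → (-1.4869, -0.319412, -0.435)–(-1.4869, -0.880625, -0.540257)  len=0.5710
  (v19,v23,v24) [-++] → (-1.4869, -0.880625, -0.540257)–(-1.4869, -1.75239, -0.7038)  len=0.8870
  (v19,v24,v15) [-+-] → (-1.4869, -1.75239, -0.7038)–(-1.4869, -1.87189, -0.608825)  len=0.1526
  (v15,v24,v20) [-+-] → (-1.4869, -1.87189, -0.608825)–(-1.4869, -2.57536, -0.0498192)  len=0.8985
  (v20,v25,v21) [-++] → (-1.4869, -2.6067, 0)–(-1.4869, -2.57536, 0.0498192)  len=0.0589
  (v24,v29,v20) [++-] → (-1.4869, -2.60379, -0.00462505)–(-1.4869, -2.57536, -0.0498192)  len=0.0534
  (v20,v29,v25) [-++] → (-1.4869, -2.60379, -0.00462505)–(-1.4869, -2.6067, 0)  len=0.0055

Chained into 2 loop(s):
  loop 1: 12 segments, perimeter = 6.0060
  loop 2: 12 segments, perimeter = 6.0060
Total perimeter = 12.012


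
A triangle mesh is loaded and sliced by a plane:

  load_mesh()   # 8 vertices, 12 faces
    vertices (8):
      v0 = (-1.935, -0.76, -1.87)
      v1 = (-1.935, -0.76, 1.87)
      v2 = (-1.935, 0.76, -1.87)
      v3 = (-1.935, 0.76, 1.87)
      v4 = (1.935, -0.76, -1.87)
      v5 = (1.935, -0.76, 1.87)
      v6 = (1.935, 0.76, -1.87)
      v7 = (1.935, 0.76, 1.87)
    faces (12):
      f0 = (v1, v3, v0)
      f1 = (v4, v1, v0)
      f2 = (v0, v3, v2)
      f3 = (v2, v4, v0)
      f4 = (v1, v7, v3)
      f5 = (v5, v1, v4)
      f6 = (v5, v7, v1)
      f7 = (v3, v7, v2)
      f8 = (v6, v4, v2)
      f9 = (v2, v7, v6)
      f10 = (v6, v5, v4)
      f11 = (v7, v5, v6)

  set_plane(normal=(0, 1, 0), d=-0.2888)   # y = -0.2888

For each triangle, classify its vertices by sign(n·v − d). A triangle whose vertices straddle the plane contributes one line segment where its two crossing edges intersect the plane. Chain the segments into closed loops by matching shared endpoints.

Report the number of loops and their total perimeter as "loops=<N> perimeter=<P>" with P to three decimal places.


Straddling triangles (8 of 12):
  (v1,v3,v0) [-+-] → (-1.935, -0.2888, 1.87)–(-1.935, -0.2888, -0.7106)  len=2.5806
  (v0,v3,v2) [-++] → (-1.935, -0.2888, -0.7106)–(-1.935, -0.2888, -1.87)  len=1.1594
  (v2,v4,v0) [+--] → (0.7353, -0.2888, -1.87)–(-1.935, -0.2888, -1.87)  len=2.6703
  (v1,v7,v3) [-++] → (-0.7353, -0.2888, 1.87)–(-1.935, -0.2888, 1.87)  len=1.1997
  (v5,v7,v1) [-+-] → (1.935, -0.2888, 1.87)–(-0.7353, -0.2888, 1.87)  len=2.6703
  (v6,v4,v2) [+-+] → (1.935, -0.2888, -1.87)–(0.7353, -0.2888, -1.87)  len=1.1997
  (v6,v5,v4) [+--] → (1.935, -0.2888, 0.7106)–(1.935, -0.2888, -1.87)  len=2.5806
  (v7,v5,v6) [+-+] → (1.935, -0.2888, 1.87)–(1.935, -0.2888, 0.7106)  len=1.1594

Chained into 1 loop(s):
  loop 1: 8 segments, perimeter = 15.2200
Total perimeter = 15.220

loops=1 perimeter=15.220


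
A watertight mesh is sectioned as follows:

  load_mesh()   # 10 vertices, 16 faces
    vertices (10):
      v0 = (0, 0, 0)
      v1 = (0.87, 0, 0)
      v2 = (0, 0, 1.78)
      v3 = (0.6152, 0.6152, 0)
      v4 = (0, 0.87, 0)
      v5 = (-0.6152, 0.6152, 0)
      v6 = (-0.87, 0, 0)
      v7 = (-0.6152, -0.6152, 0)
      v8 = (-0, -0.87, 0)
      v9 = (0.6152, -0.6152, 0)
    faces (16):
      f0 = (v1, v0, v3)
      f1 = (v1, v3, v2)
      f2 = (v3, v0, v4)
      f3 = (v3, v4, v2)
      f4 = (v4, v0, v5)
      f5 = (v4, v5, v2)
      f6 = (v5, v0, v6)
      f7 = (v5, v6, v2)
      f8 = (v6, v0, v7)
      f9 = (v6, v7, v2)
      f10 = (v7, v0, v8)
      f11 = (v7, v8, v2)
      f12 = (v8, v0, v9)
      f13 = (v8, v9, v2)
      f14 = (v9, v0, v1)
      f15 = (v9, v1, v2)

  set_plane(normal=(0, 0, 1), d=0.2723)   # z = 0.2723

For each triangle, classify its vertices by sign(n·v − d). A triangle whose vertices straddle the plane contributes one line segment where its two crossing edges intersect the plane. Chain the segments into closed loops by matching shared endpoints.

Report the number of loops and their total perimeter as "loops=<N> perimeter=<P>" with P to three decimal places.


Straddling triangles (8 of 16):
  (v1,v3,v2) [--+] → (0.521088, 0.521088, 0.2723)–(0.73691, 0, 0.2723)  len=0.5640
  (v3,v4,v2) [--+] → (0, 0.73691, 0.2723)–(0.521088, 0.521088, 0.2723)  len=0.5640
  (v4,v5,v2) [--+] → (-0.521088, 0.521088, 0.2723)–(0, 0.73691, 0.2723)  len=0.5640
  (v5,v6,v2) [--+] → (-0.73691, 0, 0.2723)–(-0.521088, 0.521088, 0.2723)  len=0.5640
  (v6,v7,v2) [--+] → (-0.521088, -0.521088, 0.2723)–(-0.73691, 0, 0.2723)  len=0.5640
  (v7,v8,v2) [--+] → (0, -0.73691, 0.2723)–(-0.521088, -0.521088, 0.2723)  len=0.5640
  (v8,v9,v2) [--+] → (0.521088, -0.521088, 0.2723)–(0, -0.73691, 0.2723)  len=0.5640
  (v9,v1,v2) [--+] → (0.73691, 0, 0.2723)–(0.521088, -0.521088, 0.2723)  len=0.5640

Chained into 1 loop(s):
  loop 1: 8 segments, perimeter = 4.5121
Total perimeter = 4.512

loops=1 perimeter=4.512


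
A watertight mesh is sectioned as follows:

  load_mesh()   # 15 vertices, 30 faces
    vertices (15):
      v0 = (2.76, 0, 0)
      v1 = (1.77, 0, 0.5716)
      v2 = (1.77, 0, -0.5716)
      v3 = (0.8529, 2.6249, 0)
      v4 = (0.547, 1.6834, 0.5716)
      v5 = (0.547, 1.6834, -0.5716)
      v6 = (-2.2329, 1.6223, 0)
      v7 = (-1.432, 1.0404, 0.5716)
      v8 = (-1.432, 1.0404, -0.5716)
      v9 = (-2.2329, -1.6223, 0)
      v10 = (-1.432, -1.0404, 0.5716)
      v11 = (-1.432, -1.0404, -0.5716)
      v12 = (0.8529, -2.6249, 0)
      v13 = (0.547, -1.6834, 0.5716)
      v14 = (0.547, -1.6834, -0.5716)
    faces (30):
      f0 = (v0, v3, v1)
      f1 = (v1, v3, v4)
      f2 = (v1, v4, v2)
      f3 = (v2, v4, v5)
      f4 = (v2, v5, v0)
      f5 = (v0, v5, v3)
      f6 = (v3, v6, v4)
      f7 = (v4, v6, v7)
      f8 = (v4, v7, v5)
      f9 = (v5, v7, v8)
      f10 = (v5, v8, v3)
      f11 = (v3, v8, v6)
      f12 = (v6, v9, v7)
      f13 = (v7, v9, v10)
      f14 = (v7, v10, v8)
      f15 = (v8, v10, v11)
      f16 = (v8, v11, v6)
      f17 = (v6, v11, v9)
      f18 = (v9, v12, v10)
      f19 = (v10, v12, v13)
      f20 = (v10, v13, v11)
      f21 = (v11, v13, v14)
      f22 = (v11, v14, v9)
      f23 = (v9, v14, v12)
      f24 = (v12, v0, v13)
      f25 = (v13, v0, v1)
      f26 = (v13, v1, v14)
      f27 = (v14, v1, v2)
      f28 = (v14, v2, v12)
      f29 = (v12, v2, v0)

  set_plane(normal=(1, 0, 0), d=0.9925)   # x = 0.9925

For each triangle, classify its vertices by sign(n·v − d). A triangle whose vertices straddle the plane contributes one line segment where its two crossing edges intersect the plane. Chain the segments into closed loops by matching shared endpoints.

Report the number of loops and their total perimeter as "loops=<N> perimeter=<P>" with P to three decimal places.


loops=2 perimeter=8.197

Straddling triangles (12 of 30):
  (v0,v3,v1) [+-+] → (0.9925, 2.43276, 0)–(0.9925, 2.22534, 0.0870084)  len=0.2249
  (v1,v3,v4) [+--] → (0.9925, 2.22534, 0.0870084)–(0.9925, 1.07019, 0.5716)  len=1.2527
  (v1,v4,v2) [+-+] → (0.9925, 1.07019, 0.5716)–(0.9925, 1.07019, 0.155169)  len=0.4164
  (v2,v4,v5) [+--] → (0.9925, 1.07019, 0.155169)–(0.9925, 1.07019, -0.5716)  len=0.7268
  (v2,v5,v0) [+-+] → (0.9925, 1.07019, -0.5716)–(0.9925, 1.34451, -0.456531)  len=0.2975
  (v0,v5,v3) [+--] → (0.9925, 1.34451, -0.456531)–(0.9925, 2.43276, 0)  len=1.1801
  (v12,v0,v13) [-+-] → (0.9925, -2.43276, 0)–(0.9925, -1.34451, 0.456531)  len=1.1801
  (v13,v0,v1) [-++] → (0.9925, -1.34451, 0.456531)–(0.9925, -1.07019, 0.5716)  len=0.2975
  (v13,v1,v14) [-+-] → (0.9925, -1.07019, 0.5716)–(0.9925, -1.07019, -0.155169)  len=0.7268
  (v14,v1,v2) [-++] → (0.9925, -1.07019, -0.155169)–(0.9925, -1.07019, -0.5716)  len=0.4164
  (v14,v2,v12) [-+-] → (0.9925, -1.07019, -0.5716)–(0.9925, -2.22534, -0.0870084)  len=1.2527
  (v12,v2,v0) [-++] → (0.9925, -2.22534, -0.0870084)–(0.9925, -2.43276, 0)  len=0.2249

Chained into 2 loop(s):
  loop 1: 6 segments, perimeter = 4.0984
  loop 2: 6 segments, perimeter = 4.0984
Total perimeter = 8.197


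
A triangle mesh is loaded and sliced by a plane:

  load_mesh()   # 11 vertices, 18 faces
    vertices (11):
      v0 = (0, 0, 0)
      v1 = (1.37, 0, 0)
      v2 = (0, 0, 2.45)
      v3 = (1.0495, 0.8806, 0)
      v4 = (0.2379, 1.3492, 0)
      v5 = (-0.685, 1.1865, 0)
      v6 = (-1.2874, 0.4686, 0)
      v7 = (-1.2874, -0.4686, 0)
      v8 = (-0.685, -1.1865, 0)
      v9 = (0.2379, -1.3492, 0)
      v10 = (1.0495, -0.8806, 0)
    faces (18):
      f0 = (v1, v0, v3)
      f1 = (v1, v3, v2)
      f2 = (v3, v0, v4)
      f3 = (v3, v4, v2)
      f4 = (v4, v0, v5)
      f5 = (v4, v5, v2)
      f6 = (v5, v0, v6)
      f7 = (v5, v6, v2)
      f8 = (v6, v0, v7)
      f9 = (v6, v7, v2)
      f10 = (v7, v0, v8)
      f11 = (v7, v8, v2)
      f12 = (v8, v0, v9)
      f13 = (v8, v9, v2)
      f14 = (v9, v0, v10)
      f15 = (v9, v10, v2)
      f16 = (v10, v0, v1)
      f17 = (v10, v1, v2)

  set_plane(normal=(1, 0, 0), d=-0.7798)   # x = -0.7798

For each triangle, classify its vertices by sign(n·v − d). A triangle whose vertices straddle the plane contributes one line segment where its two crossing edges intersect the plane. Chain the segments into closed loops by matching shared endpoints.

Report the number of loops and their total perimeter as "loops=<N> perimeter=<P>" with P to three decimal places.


loops=1 perimeter=5.210

Straddling triangles (6 of 18):
  (v5,v0,v6) [++-] → (-0.7798, 0.283839, 0)–(-0.7798, 1.07352, 0)  len=0.7897
  (v5,v6,v2) [+-+] → (-0.7798, 1.07352, 0)–(-0.7798, 0.283839, 0.965993)  len=1.2477
  (v6,v0,v7) [-+-] → (-0.7798, 0.283839, 0)–(-0.7798, -0.283839, 0)  len=0.5677
  (v6,v7,v2) [--+] → (-0.7798, -0.283839, 0.965993)–(-0.7798, 0.283839, 0.965993)  len=0.5677
  (v7,v0,v8) [-++] → (-0.7798, -0.283839, 0)–(-0.7798, -1.07352, 0)  len=0.7897
  (v7,v8,v2) [-++] → (-0.7798, -1.07352, 0)–(-0.7798, -0.283839, 0.965993)  len=1.2477

Chained into 1 loop(s):
  loop 1: 6 segments, perimeter = 5.2101
Total perimeter = 5.210


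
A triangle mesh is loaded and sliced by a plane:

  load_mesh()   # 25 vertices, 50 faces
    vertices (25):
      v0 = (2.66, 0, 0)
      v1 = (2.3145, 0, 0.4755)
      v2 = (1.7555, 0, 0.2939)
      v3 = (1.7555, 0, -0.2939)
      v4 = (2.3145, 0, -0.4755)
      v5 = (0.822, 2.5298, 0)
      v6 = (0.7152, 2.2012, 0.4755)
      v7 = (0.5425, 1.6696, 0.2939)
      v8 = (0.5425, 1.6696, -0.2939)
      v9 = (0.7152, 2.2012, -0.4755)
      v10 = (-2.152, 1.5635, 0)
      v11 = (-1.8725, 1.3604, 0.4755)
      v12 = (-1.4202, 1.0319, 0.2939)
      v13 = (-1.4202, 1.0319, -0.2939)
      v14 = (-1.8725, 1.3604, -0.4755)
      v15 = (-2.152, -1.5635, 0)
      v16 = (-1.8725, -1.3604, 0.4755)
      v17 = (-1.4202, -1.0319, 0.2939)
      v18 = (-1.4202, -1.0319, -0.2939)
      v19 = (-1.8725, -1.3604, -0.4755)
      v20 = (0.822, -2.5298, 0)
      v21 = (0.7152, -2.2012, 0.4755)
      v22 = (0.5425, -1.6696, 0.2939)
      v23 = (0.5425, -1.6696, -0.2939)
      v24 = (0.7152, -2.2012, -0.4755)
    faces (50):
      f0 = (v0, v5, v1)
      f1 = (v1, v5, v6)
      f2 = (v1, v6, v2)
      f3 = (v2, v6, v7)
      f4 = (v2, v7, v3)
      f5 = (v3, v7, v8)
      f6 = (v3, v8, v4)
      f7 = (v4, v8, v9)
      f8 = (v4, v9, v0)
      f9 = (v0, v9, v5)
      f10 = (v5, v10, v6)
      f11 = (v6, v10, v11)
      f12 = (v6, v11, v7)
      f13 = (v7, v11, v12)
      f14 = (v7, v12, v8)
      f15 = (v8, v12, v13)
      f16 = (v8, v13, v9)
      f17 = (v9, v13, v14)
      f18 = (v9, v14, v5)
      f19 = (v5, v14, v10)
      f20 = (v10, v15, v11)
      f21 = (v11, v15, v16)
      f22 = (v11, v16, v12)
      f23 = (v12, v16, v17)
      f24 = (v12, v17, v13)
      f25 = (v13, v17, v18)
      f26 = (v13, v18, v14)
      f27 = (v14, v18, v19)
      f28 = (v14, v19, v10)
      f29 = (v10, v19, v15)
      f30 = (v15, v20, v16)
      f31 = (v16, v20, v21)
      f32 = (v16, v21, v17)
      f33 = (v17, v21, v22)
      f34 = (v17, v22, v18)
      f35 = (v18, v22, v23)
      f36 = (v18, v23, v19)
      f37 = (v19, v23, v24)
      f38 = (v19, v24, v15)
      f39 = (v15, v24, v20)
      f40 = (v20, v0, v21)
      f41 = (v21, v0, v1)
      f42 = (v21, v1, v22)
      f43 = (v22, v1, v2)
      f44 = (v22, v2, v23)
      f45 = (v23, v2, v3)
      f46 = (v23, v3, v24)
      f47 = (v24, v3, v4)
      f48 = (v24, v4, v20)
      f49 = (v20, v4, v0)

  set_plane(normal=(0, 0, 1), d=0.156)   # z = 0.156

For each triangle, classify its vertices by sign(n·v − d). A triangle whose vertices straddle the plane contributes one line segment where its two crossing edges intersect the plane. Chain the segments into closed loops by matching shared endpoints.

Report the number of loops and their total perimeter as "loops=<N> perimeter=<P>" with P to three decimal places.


Straddling triangles (20 of 50):
  (v0,v5,v1) [--+] → (1.31165, 1.69983, 0.156)–(2.54665, 0, 0.156)  len=2.1011
  (v1,v5,v6) [+-+] → (1.31165, 1.69983, 0.156)–(0.786962, 2.42199, 0.156)  len=0.8926
  (v2,v7,v3) [++-] → (0.827074, 1.27791, 0.156)–(1.7555, 0, 0.156)  len=1.5796
  (v3,v7,v8) [-+-] → (0.827074, 1.27791, 0.156)–(0.5425, 1.6696, 0.156)  len=0.4842
  (v5,v10,v6) [--+] → (-1.21134, 1.77271, 0.156)–(0.786962, 2.42199, 0.156)  len=2.1011
  (v6,v10,v11) [+-+] → (-1.21134, 1.77271, 0.156)–(-2.0603, 1.49687, 0.156)  len=0.8927
  (v7,v12,v8) [++-] → (-0.959744, 1.18151, 0.156)–(0.5425, 1.6696, 0.156)  len=1.5795
  (v8,v12,v13) [-+-] → (-0.959744, 1.18151, 0.156)–(-1.4202, 1.0319, 0.156)  len=0.4842
  (v10,v15,v11) [--+] → (-2.0603, -0.604239, 0.156)–(-2.0603, 1.49687, 0.156)  len=2.1011
  (v11,v15,v16) [+-+] → (-2.0603, -0.604239, 0.156)–(-2.0603, -1.49687, 0.156)  len=0.8926
  (v12,v17,v13) [++-] → (-1.4202, -0.547725, 0.156)–(-1.4202, 1.0319, 0.156)  len=1.5796
  (v13,v17,v18) [-+-] → (-1.4202, -0.547725, 0.156)–(-1.4202, -1.0319, 0.156)  len=0.4842
  (v15,v20,v16) [--+] → (-0.062, -2.14615, 0.156)–(-2.0603, -1.49687, 0.156)  len=2.1011
  (v16,v20,v21) [+-+] → (-0.062, -2.14615, 0.156)–(0.786962, -2.42199, 0.156)  len=0.8927
  (v17,v22,v18) [++-] → (0.0820435, -1.51999, 0.156)–(-1.4202, -1.0319, 0.156)  len=1.5795
  (v18,v22,v23) [-+-] → (0.0820435, -1.51999, 0.156)–(0.5425, -1.6696, 0.156)  len=0.4842
  (v20,v0,v21) [--+] → (2.02196, -0.72216, 0.156)–(0.786962, -2.42199, 0.156)  len=2.1011
  (v21,v0,v1) [+-+] → (2.02196, -0.72216, 0.156)–(2.54665, 0, 0.156)  len=0.8926
  (v22,v2,v23) [++-] → (1.47093, -0.391694, 0.156)–(0.5425, -1.6696, 0.156)  len=1.5796
  (v23,v2,v3) [-+-] → (1.47093, -0.391694, 0.156)–(1.7555, 0, 0.156)  len=0.4842

Chained into 2 loop(s):
  loop 1: 10 segments, perimeter = 14.9688
  loop 2: 10 segments, perimeter = 10.3186
Total perimeter = 25.287

loops=2 perimeter=25.287


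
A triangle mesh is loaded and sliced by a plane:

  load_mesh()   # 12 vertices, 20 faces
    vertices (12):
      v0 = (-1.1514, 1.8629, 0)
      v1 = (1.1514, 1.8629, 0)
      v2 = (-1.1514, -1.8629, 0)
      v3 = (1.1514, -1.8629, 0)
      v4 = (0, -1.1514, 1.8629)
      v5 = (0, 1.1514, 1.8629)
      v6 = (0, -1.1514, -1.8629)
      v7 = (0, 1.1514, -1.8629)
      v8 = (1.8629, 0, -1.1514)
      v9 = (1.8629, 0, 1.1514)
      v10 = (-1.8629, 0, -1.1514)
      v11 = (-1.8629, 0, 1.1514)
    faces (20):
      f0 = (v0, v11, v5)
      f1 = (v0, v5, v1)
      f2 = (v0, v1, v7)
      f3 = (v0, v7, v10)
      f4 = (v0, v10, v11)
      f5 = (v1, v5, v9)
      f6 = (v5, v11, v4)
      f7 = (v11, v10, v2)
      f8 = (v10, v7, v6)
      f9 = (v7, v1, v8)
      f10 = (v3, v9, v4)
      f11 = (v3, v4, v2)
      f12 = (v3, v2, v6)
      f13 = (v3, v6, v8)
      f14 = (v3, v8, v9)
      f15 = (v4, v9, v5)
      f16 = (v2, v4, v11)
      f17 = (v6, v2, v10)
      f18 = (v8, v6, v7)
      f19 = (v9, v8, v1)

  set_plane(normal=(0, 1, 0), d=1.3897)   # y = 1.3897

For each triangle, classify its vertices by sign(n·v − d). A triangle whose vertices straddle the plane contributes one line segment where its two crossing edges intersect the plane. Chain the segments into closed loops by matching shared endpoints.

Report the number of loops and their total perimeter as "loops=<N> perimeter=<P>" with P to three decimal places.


Straddling triangles (8 of 20):
  (v0,v11,v5) [+--] → (-1.33213, 1.3897, 0.29247)–(-0.385634, 1.3897, 1.23897)  len=1.3385
  (v0,v5,v1) [+-+] → (-0.385634, 1.3897, 1.23897)–(0.385634, 1.3897, 1.23897)  len=0.7713
  (v0,v1,v7) [++-] → (0.385634, 1.3897, -1.23897)–(-0.385634, 1.3897, -1.23897)  len=0.7713
  (v0,v7,v10) [+--] → (-0.385634, 1.3897, -1.23897)–(-1.33213, 1.3897, -0.29247)  len=1.3385
  (v0,v10,v11) [+--] → (-1.33213, 1.3897, -0.29247)–(-1.33213, 1.3897, 0.29247)  len=0.5849
  (v1,v5,v9) [+--] → (0.385634, 1.3897, 1.23897)–(1.33213, 1.3897, 0.29247)  len=1.3385
  (v7,v1,v8) [-+-] → (0.385634, 1.3897, -1.23897)–(1.33213, 1.3897, -0.29247)  len=1.3385
  (v9,v8,v1) [--+] → (1.33213, 1.3897, -0.29247)–(1.33213, 1.3897, 0.29247)  len=0.5849

Chained into 1 loop(s):
  loop 1: 8 segments, perimeter = 8.0666
Total perimeter = 8.067

loops=1 perimeter=8.067


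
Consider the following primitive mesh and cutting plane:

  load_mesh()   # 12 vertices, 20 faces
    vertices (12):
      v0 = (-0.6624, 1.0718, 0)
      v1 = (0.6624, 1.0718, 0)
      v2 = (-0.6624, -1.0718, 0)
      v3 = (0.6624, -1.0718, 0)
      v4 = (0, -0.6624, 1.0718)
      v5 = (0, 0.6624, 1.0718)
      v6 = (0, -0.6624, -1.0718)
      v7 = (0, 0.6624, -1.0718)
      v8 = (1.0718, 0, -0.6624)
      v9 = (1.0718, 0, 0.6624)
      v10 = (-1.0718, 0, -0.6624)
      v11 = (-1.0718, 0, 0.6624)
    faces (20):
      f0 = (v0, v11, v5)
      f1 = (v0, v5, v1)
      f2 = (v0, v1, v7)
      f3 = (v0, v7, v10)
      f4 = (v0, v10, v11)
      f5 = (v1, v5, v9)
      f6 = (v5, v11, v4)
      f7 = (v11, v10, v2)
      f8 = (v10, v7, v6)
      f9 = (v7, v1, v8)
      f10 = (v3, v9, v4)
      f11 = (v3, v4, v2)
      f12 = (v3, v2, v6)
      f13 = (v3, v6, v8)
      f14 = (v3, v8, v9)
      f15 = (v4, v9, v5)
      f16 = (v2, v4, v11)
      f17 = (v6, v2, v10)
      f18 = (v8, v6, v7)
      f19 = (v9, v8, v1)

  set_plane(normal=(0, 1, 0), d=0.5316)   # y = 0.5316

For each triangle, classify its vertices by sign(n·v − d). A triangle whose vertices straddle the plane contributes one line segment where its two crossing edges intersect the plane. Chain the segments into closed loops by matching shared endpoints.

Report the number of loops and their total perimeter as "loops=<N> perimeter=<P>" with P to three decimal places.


Straddling triangles (10 of 20):
  (v0,v11,v5) [+-+] → (-0.868742, 0.5316, 0.333858)–(-0.211642, 0.5316, 0.990958)  len=0.9293
  (v0,v7,v10) [++-] → (-0.211642, 0.5316, -0.990958)–(-0.868742, 0.5316, -0.333858)  len=0.9293
  (v0,v10,v11) [+--] → (-0.868742, 0.5316, -0.333858)–(-0.868742, 0.5316, 0.333858)  len=0.6677
  (v1,v5,v9) [++-] → (0.211642, 0.5316, 0.990958)–(0.868742, 0.5316, 0.333858)  len=0.9293
  (v5,v11,v4) [+--] → (-0.211642, 0.5316, 0.990958)–(0, 0.5316, 1.0718)  len=0.2266
  (v10,v7,v6) [-+-] → (-0.211642, 0.5316, -0.990958)–(0, 0.5316, -1.0718)  len=0.2266
  (v7,v1,v8) [++-] → (0.868742, 0.5316, -0.333858)–(0.211642, 0.5316, -0.990958)  len=0.9293
  (v4,v9,v5) [--+] → (0.211642, 0.5316, 0.990958)–(0, 0.5316, 1.0718)  len=0.2266
  (v8,v6,v7) [--+] → (0, 0.5316, -1.0718)–(0.211642, 0.5316, -0.990958)  len=0.2266
  (v9,v8,v1) [--+] → (0.868742, 0.5316, -0.333858)–(0.868742, 0.5316, 0.333858)  len=0.6677

Chained into 1 loop(s):
  loop 1: 10 segments, perimeter = 5.9588
Total perimeter = 5.959

loops=1 perimeter=5.959


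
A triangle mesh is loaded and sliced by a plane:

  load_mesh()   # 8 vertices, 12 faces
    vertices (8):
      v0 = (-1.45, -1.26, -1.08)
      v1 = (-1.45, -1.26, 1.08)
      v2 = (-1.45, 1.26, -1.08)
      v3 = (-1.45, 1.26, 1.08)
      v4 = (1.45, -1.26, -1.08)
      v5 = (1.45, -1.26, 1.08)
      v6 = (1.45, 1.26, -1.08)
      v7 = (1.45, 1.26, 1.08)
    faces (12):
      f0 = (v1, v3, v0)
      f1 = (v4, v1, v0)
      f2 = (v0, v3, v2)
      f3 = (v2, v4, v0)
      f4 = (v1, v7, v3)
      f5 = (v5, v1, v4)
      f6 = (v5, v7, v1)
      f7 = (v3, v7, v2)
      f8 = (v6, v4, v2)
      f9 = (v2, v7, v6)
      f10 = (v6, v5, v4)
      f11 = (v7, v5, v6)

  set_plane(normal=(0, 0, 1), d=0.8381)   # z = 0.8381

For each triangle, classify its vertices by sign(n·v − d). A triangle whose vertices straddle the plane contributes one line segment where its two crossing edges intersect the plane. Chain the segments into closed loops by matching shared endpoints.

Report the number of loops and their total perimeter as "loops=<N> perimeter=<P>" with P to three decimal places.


Straddling triangles (8 of 12):
  (v1,v3,v0) [++-] → (-1.45, 0.977783, 0.8381)–(-1.45, -1.26, 0.8381)  len=2.2378
  (v4,v1,v0) [-+-] → (-1.12523, -1.26, 0.8381)–(-1.45, -1.26, 0.8381)  len=0.3248
  (v0,v3,v2) [-+-] → (-1.45, 0.977783, 0.8381)–(-1.45, 1.26, 0.8381)  len=0.2822
  (v5,v1,v4) [++-] → (-1.12523, -1.26, 0.8381)–(1.45, -1.26, 0.8381)  len=2.5752
  (v3,v7,v2) [++-] → (1.12523, 1.26, 0.8381)–(-1.45, 1.26, 0.8381)  len=2.5752
  (v2,v7,v6) [-+-] → (1.12523, 1.26, 0.8381)–(1.45, 1.26, 0.8381)  len=0.3248
  (v6,v5,v4) [-+-] → (1.45, -0.977783, 0.8381)–(1.45, -1.26, 0.8381)  len=0.2822
  (v7,v5,v6) [++-] → (1.45, -0.977783, 0.8381)–(1.45, 1.26, 0.8381)  len=2.2378

Chained into 1 loop(s):
  loop 1: 8 segments, perimeter = 10.8400
Total perimeter = 10.840

loops=1 perimeter=10.840


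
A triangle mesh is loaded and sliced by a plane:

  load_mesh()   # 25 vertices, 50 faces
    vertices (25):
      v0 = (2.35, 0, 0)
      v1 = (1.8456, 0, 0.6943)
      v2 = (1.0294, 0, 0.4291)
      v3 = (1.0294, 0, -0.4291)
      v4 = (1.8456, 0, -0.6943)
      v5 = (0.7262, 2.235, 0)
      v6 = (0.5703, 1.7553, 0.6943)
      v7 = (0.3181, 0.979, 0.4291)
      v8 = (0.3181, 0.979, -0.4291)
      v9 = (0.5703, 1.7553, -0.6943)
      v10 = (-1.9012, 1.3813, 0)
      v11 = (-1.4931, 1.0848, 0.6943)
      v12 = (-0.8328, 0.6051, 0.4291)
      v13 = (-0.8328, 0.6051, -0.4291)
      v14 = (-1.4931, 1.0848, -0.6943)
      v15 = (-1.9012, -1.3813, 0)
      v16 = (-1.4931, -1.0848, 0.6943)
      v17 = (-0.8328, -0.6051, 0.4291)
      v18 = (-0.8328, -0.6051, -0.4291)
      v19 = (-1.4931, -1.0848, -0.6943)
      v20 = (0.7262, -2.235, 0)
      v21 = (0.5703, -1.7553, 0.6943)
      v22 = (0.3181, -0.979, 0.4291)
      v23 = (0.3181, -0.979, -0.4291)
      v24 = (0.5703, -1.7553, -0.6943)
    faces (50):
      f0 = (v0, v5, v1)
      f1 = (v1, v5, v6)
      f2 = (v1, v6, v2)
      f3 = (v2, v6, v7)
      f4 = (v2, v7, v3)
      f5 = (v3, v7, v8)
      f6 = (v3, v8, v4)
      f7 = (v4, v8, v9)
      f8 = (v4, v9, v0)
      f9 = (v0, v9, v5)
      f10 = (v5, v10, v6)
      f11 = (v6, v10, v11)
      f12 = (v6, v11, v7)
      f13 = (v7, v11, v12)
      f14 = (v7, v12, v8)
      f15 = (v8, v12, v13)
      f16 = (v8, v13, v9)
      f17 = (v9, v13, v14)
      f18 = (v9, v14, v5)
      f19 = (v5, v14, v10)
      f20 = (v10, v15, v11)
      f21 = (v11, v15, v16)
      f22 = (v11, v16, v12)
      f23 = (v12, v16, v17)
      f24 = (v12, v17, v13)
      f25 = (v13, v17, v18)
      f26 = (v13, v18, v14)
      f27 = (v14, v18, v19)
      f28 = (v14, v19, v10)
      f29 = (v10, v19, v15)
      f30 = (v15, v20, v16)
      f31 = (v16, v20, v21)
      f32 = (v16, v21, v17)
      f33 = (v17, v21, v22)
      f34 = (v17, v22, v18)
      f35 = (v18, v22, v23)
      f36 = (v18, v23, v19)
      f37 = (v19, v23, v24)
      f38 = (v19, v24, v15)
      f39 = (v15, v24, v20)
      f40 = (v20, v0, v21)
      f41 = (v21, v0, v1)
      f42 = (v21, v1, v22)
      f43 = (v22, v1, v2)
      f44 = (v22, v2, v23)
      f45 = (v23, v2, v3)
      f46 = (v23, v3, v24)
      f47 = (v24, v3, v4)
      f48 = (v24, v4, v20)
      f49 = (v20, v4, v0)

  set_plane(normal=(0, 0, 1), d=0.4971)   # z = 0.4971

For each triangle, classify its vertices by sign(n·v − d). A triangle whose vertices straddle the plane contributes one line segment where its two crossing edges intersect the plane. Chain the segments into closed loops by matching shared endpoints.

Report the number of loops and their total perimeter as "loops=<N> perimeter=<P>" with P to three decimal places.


Straddling triangles (20 of 50):
  (v0,v5,v1) [--+] → (1.52766, 0.634801, 0.4971)–(1.98886, 0, 0.4971)  len=0.7847
  (v1,v5,v6) [+-+] → (1.52766, 0.634801, 0.4971)–(0.61458, 1.89155, 0.4971)  len=1.5534
  (v1,v6,v2) [++-] → (0.911682, 0.450077, 0.4971)–(1.23868, 0, 0.4971)  len=0.5563
  (v2,v6,v7) [-+-] → (0.911682, 0.450077, 0.4971)–(0.382767, 1.17805, 0.4971)  len=0.8998
  (v5,v10,v6) [--+] → (-0.131673, 1.64907, 0.4971)–(0.61458, 1.89155, 0.4971)  len=0.7847
  (v6,v10,v11) [+-+] → (-0.131673, 1.64907, 0.4971)–(-1.60901, 1.16901, 0.4971)  len=1.5534
  (v6,v11,v7) [++-] → (-0.14631, 1.00613, 0.4971)–(0.382767, 1.17805, 0.4971)  len=0.5563
  (v7,v11,v12) [-+-] → (-0.14631, 1.00613, 0.4971)–(-1.00211, 0.7281, 0.4971)  len=0.8998
  (v10,v15,v11) [--+] → (-1.60901, 0.384361, 0.4971)–(-1.60901, 1.16901, 0.4971)  len=0.7847
  (v11,v15,v16) [+-+] → (-1.60901, 0.384361, 0.4971)–(-1.60901, -1.16901, 0.4971)  len=1.5534
  (v11,v16,v12) [++-] → (-1.00211, 0.171792, 0.4971)–(-1.00211, 0.7281, 0.4971)  len=0.5563
  (v12,v16,v17) [-+-] → (-1.00211, 0.171792, 0.4971)–(-1.00211, -0.7281, 0.4971)  len=0.8999
  (v15,v20,v16) [--+] → (-0.862759, -1.41149, 0.4971)–(-1.60901, -1.16901, 0.4971)  len=0.7847
  (v16,v20,v21) [+-+] → (-0.862759, -1.41149, 0.4971)–(0.61458, -1.89155, 0.4971)  len=1.5534
  (v16,v21,v17) [++-] → (-0.473031, -0.900023, 0.4971)–(-1.00211, -0.7281, 0.4971)  len=0.5563
  (v17,v21,v22) [-+-] → (-0.473031, -0.900023, 0.4971)–(0.382767, -1.17805, 0.4971)  len=0.8998
  (v20,v0,v21) [--+] → (1.07578, -1.25675, 0.4971)–(0.61458, -1.89155, 0.4971)  len=0.7847
  (v21,v0,v1) [+-+] → (1.07578, -1.25675, 0.4971)–(1.98886, 0, 0.4971)  len=1.5534
  (v21,v1,v22) [++-] → (0.709767, -0.727974, 0.4971)–(0.382767, -1.17805, 0.4971)  len=0.5563
  (v22,v1,v2) [-+-] → (0.709767, -0.727974, 0.4971)–(1.23868, 0, 0.4971)  len=0.8998

Chained into 2 loop(s):
  loop 1: 10 segments, perimeter = 11.6903
  loop 2: 10 segments, perimeter = 7.2808
Total perimeter = 18.971

loops=2 perimeter=18.971
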